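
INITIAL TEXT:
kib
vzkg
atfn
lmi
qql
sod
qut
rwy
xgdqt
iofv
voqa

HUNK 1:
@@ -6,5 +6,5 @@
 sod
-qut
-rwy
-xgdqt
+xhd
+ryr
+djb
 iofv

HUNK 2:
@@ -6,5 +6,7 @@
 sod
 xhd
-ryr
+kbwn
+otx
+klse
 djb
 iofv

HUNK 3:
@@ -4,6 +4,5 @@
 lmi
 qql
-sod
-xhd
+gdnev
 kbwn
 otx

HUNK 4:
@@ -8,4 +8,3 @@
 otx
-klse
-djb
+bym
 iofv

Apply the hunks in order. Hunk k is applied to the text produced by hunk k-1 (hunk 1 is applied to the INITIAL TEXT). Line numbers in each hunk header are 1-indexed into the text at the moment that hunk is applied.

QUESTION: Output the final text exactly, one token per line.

Hunk 1: at line 6 remove [qut,rwy,xgdqt] add [xhd,ryr,djb] -> 11 lines: kib vzkg atfn lmi qql sod xhd ryr djb iofv voqa
Hunk 2: at line 6 remove [ryr] add [kbwn,otx,klse] -> 13 lines: kib vzkg atfn lmi qql sod xhd kbwn otx klse djb iofv voqa
Hunk 3: at line 4 remove [sod,xhd] add [gdnev] -> 12 lines: kib vzkg atfn lmi qql gdnev kbwn otx klse djb iofv voqa
Hunk 4: at line 8 remove [klse,djb] add [bym] -> 11 lines: kib vzkg atfn lmi qql gdnev kbwn otx bym iofv voqa

Answer: kib
vzkg
atfn
lmi
qql
gdnev
kbwn
otx
bym
iofv
voqa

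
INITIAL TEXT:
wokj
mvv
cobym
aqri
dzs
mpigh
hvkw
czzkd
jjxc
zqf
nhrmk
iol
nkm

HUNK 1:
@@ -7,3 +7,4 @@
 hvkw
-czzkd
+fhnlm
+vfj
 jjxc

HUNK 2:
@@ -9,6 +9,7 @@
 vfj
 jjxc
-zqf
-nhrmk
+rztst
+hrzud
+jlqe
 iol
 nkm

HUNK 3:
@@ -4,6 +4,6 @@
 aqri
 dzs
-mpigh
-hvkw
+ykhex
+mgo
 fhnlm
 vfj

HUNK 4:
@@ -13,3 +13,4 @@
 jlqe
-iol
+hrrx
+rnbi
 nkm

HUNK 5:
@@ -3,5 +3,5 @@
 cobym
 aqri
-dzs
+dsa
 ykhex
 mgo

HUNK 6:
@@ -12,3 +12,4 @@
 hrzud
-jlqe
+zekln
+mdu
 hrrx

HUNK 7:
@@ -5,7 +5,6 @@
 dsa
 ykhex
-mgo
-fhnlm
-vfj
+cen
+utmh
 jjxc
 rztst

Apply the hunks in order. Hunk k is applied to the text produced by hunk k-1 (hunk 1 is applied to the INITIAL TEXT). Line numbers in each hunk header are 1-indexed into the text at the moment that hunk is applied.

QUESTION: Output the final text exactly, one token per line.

Answer: wokj
mvv
cobym
aqri
dsa
ykhex
cen
utmh
jjxc
rztst
hrzud
zekln
mdu
hrrx
rnbi
nkm

Derivation:
Hunk 1: at line 7 remove [czzkd] add [fhnlm,vfj] -> 14 lines: wokj mvv cobym aqri dzs mpigh hvkw fhnlm vfj jjxc zqf nhrmk iol nkm
Hunk 2: at line 9 remove [zqf,nhrmk] add [rztst,hrzud,jlqe] -> 15 lines: wokj mvv cobym aqri dzs mpigh hvkw fhnlm vfj jjxc rztst hrzud jlqe iol nkm
Hunk 3: at line 4 remove [mpigh,hvkw] add [ykhex,mgo] -> 15 lines: wokj mvv cobym aqri dzs ykhex mgo fhnlm vfj jjxc rztst hrzud jlqe iol nkm
Hunk 4: at line 13 remove [iol] add [hrrx,rnbi] -> 16 lines: wokj mvv cobym aqri dzs ykhex mgo fhnlm vfj jjxc rztst hrzud jlqe hrrx rnbi nkm
Hunk 5: at line 3 remove [dzs] add [dsa] -> 16 lines: wokj mvv cobym aqri dsa ykhex mgo fhnlm vfj jjxc rztst hrzud jlqe hrrx rnbi nkm
Hunk 6: at line 12 remove [jlqe] add [zekln,mdu] -> 17 lines: wokj mvv cobym aqri dsa ykhex mgo fhnlm vfj jjxc rztst hrzud zekln mdu hrrx rnbi nkm
Hunk 7: at line 5 remove [mgo,fhnlm,vfj] add [cen,utmh] -> 16 lines: wokj mvv cobym aqri dsa ykhex cen utmh jjxc rztst hrzud zekln mdu hrrx rnbi nkm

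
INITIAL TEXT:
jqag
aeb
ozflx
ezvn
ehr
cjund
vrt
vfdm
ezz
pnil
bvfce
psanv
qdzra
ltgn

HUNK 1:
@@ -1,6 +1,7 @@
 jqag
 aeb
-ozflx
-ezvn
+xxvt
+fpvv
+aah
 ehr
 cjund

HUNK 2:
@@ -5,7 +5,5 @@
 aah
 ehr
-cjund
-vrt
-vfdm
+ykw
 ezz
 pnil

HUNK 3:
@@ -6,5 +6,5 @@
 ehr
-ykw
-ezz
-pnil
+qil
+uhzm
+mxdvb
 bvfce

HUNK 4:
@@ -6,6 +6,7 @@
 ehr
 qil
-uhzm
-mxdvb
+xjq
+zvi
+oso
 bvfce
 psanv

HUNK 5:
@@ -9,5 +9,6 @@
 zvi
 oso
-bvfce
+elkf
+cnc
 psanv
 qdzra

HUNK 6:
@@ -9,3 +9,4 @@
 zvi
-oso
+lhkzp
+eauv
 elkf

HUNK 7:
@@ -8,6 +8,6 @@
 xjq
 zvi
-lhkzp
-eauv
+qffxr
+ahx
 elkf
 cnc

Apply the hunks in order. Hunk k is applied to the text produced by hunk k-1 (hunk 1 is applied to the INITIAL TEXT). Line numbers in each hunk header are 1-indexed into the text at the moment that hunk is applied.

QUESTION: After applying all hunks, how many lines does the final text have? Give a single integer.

Hunk 1: at line 1 remove [ozflx,ezvn] add [xxvt,fpvv,aah] -> 15 lines: jqag aeb xxvt fpvv aah ehr cjund vrt vfdm ezz pnil bvfce psanv qdzra ltgn
Hunk 2: at line 5 remove [cjund,vrt,vfdm] add [ykw] -> 13 lines: jqag aeb xxvt fpvv aah ehr ykw ezz pnil bvfce psanv qdzra ltgn
Hunk 3: at line 6 remove [ykw,ezz,pnil] add [qil,uhzm,mxdvb] -> 13 lines: jqag aeb xxvt fpvv aah ehr qil uhzm mxdvb bvfce psanv qdzra ltgn
Hunk 4: at line 6 remove [uhzm,mxdvb] add [xjq,zvi,oso] -> 14 lines: jqag aeb xxvt fpvv aah ehr qil xjq zvi oso bvfce psanv qdzra ltgn
Hunk 5: at line 9 remove [bvfce] add [elkf,cnc] -> 15 lines: jqag aeb xxvt fpvv aah ehr qil xjq zvi oso elkf cnc psanv qdzra ltgn
Hunk 6: at line 9 remove [oso] add [lhkzp,eauv] -> 16 lines: jqag aeb xxvt fpvv aah ehr qil xjq zvi lhkzp eauv elkf cnc psanv qdzra ltgn
Hunk 7: at line 8 remove [lhkzp,eauv] add [qffxr,ahx] -> 16 lines: jqag aeb xxvt fpvv aah ehr qil xjq zvi qffxr ahx elkf cnc psanv qdzra ltgn
Final line count: 16

Answer: 16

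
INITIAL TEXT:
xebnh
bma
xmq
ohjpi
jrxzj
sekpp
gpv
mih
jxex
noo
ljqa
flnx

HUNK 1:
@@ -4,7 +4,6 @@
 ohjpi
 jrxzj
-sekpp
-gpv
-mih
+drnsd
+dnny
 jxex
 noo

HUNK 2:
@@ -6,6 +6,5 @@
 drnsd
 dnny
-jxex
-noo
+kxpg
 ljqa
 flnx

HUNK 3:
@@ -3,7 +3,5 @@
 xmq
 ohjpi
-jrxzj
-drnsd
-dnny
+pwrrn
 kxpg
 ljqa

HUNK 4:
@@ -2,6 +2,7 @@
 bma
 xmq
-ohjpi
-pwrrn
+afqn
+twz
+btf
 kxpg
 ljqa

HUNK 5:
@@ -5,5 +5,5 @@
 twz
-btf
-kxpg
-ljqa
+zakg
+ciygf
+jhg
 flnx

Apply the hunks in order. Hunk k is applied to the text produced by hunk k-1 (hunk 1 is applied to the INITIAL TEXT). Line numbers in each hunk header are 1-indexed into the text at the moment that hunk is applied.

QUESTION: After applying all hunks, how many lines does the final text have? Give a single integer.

Answer: 9

Derivation:
Hunk 1: at line 4 remove [sekpp,gpv,mih] add [drnsd,dnny] -> 11 lines: xebnh bma xmq ohjpi jrxzj drnsd dnny jxex noo ljqa flnx
Hunk 2: at line 6 remove [jxex,noo] add [kxpg] -> 10 lines: xebnh bma xmq ohjpi jrxzj drnsd dnny kxpg ljqa flnx
Hunk 3: at line 3 remove [jrxzj,drnsd,dnny] add [pwrrn] -> 8 lines: xebnh bma xmq ohjpi pwrrn kxpg ljqa flnx
Hunk 4: at line 2 remove [ohjpi,pwrrn] add [afqn,twz,btf] -> 9 lines: xebnh bma xmq afqn twz btf kxpg ljqa flnx
Hunk 5: at line 5 remove [btf,kxpg,ljqa] add [zakg,ciygf,jhg] -> 9 lines: xebnh bma xmq afqn twz zakg ciygf jhg flnx
Final line count: 9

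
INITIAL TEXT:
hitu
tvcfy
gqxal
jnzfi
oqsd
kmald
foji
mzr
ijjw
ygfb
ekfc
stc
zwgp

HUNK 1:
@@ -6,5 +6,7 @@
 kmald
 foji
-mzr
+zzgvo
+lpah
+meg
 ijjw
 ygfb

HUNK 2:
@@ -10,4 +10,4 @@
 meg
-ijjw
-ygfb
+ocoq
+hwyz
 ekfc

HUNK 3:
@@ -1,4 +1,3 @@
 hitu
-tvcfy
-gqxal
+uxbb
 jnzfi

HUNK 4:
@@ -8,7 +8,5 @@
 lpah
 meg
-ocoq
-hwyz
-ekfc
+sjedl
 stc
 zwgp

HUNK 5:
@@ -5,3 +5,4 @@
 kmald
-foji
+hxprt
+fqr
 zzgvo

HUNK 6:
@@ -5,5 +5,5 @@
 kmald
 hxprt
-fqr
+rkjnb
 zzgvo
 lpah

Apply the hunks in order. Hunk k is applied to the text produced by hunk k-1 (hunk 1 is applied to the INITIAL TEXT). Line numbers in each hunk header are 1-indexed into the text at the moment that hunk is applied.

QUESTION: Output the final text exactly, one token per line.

Hunk 1: at line 6 remove [mzr] add [zzgvo,lpah,meg] -> 15 lines: hitu tvcfy gqxal jnzfi oqsd kmald foji zzgvo lpah meg ijjw ygfb ekfc stc zwgp
Hunk 2: at line 10 remove [ijjw,ygfb] add [ocoq,hwyz] -> 15 lines: hitu tvcfy gqxal jnzfi oqsd kmald foji zzgvo lpah meg ocoq hwyz ekfc stc zwgp
Hunk 3: at line 1 remove [tvcfy,gqxal] add [uxbb] -> 14 lines: hitu uxbb jnzfi oqsd kmald foji zzgvo lpah meg ocoq hwyz ekfc stc zwgp
Hunk 4: at line 8 remove [ocoq,hwyz,ekfc] add [sjedl] -> 12 lines: hitu uxbb jnzfi oqsd kmald foji zzgvo lpah meg sjedl stc zwgp
Hunk 5: at line 5 remove [foji] add [hxprt,fqr] -> 13 lines: hitu uxbb jnzfi oqsd kmald hxprt fqr zzgvo lpah meg sjedl stc zwgp
Hunk 6: at line 5 remove [fqr] add [rkjnb] -> 13 lines: hitu uxbb jnzfi oqsd kmald hxprt rkjnb zzgvo lpah meg sjedl stc zwgp

Answer: hitu
uxbb
jnzfi
oqsd
kmald
hxprt
rkjnb
zzgvo
lpah
meg
sjedl
stc
zwgp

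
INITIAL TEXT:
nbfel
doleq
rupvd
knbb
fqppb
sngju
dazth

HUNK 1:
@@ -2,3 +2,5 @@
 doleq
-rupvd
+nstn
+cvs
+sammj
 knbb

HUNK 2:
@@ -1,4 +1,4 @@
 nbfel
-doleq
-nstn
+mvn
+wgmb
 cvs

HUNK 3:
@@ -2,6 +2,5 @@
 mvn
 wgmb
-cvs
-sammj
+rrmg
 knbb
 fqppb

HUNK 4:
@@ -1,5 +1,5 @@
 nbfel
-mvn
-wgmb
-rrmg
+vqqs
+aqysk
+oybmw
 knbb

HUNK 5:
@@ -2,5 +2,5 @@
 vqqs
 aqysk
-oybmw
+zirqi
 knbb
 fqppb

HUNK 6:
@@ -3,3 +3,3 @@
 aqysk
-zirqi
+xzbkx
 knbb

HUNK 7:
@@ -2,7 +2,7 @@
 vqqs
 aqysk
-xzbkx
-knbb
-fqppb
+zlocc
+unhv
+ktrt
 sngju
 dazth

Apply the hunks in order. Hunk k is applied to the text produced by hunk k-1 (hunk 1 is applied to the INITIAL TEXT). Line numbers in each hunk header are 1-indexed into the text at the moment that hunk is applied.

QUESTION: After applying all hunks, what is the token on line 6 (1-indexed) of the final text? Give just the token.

Hunk 1: at line 2 remove [rupvd] add [nstn,cvs,sammj] -> 9 lines: nbfel doleq nstn cvs sammj knbb fqppb sngju dazth
Hunk 2: at line 1 remove [doleq,nstn] add [mvn,wgmb] -> 9 lines: nbfel mvn wgmb cvs sammj knbb fqppb sngju dazth
Hunk 3: at line 2 remove [cvs,sammj] add [rrmg] -> 8 lines: nbfel mvn wgmb rrmg knbb fqppb sngju dazth
Hunk 4: at line 1 remove [mvn,wgmb,rrmg] add [vqqs,aqysk,oybmw] -> 8 lines: nbfel vqqs aqysk oybmw knbb fqppb sngju dazth
Hunk 5: at line 2 remove [oybmw] add [zirqi] -> 8 lines: nbfel vqqs aqysk zirqi knbb fqppb sngju dazth
Hunk 6: at line 3 remove [zirqi] add [xzbkx] -> 8 lines: nbfel vqqs aqysk xzbkx knbb fqppb sngju dazth
Hunk 7: at line 2 remove [xzbkx,knbb,fqppb] add [zlocc,unhv,ktrt] -> 8 lines: nbfel vqqs aqysk zlocc unhv ktrt sngju dazth
Final line 6: ktrt

Answer: ktrt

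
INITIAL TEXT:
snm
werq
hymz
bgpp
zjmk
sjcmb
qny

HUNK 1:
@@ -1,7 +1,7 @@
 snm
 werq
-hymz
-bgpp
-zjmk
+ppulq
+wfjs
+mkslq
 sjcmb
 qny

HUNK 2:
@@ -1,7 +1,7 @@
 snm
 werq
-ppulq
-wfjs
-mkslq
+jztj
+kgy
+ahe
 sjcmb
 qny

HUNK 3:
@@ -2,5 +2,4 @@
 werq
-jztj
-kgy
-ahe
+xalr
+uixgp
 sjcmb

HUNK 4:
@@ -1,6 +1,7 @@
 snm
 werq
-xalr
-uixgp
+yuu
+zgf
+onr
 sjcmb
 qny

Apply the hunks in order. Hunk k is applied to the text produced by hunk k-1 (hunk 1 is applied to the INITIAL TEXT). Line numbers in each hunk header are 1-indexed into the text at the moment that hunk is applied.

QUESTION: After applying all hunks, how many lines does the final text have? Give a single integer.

Hunk 1: at line 1 remove [hymz,bgpp,zjmk] add [ppulq,wfjs,mkslq] -> 7 lines: snm werq ppulq wfjs mkslq sjcmb qny
Hunk 2: at line 1 remove [ppulq,wfjs,mkslq] add [jztj,kgy,ahe] -> 7 lines: snm werq jztj kgy ahe sjcmb qny
Hunk 3: at line 2 remove [jztj,kgy,ahe] add [xalr,uixgp] -> 6 lines: snm werq xalr uixgp sjcmb qny
Hunk 4: at line 1 remove [xalr,uixgp] add [yuu,zgf,onr] -> 7 lines: snm werq yuu zgf onr sjcmb qny
Final line count: 7

Answer: 7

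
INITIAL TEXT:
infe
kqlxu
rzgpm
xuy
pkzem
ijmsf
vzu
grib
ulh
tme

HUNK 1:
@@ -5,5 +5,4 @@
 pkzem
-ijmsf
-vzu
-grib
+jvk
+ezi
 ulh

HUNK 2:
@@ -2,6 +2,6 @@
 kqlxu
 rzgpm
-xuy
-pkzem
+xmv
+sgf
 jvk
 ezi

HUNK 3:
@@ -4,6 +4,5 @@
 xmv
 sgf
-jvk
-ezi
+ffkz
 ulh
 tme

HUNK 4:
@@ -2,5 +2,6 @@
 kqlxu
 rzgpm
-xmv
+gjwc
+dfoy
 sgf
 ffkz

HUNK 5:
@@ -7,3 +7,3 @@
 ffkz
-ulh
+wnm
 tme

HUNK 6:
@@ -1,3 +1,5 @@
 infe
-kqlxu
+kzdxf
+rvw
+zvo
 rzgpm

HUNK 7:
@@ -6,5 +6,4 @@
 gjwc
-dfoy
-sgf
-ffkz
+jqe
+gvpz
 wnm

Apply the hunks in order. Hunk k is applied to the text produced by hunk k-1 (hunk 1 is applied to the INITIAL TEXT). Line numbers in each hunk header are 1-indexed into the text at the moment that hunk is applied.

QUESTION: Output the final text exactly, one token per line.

Hunk 1: at line 5 remove [ijmsf,vzu,grib] add [jvk,ezi] -> 9 lines: infe kqlxu rzgpm xuy pkzem jvk ezi ulh tme
Hunk 2: at line 2 remove [xuy,pkzem] add [xmv,sgf] -> 9 lines: infe kqlxu rzgpm xmv sgf jvk ezi ulh tme
Hunk 3: at line 4 remove [jvk,ezi] add [ffkz] -> 8 lines: infe kqlxu rzgpm xmv sgf ffkz ulh tme
Hunk 4: at line 2 remove [xmv] add [gjwc,dfoy] -> 9 lines: infe kqlxu rzgpm gjwc dfoy sgf ffkz ulh tme
Hunk 5: at line 7 remove [ulh] add [wnm] -> 9 lines: infe kqlxu rzgpm gjwc dfoy sgf ffkz wnm tme
Hunk 6: at line 1 remove [kqlxu] add [kzdxf,rvw,zvo] -> 11 lines: infe kzdxf rvw zvo rzgpm gjwc dfoy sgf ffkz wnm tme
Hunk 7: at line 6 remove [dfoy,sgf,ffkz] add [jqe,gvpz] -> 10 lines: infe kzdxf rvw zvo rzgpm gjwc jqe gvpz wnm tme

Answer: infe
kzdxf
rvw
zvo
rzgpm
gjwc
jqe
gvpz
wnm
tme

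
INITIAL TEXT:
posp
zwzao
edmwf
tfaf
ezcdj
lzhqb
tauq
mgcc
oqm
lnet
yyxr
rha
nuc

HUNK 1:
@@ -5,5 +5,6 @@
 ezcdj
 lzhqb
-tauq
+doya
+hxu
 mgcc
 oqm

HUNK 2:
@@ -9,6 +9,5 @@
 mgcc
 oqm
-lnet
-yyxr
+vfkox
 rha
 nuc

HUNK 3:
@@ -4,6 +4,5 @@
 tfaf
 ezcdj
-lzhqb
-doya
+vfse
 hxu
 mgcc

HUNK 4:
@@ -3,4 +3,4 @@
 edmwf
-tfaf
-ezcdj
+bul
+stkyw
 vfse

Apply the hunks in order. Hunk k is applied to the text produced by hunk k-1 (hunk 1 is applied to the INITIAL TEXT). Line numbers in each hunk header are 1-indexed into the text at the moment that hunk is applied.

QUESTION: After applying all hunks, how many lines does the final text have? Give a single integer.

Hunk 1: at line 5 remove [tauq] add [doya,hxu] -> 14 lines: posp zwzao edmwf tfaf ezcdj lzhqb doya hxu mgcc oqm lnet yyxr rha nuc
Hunk 2: at line 9 remove [lnet,yyxr] add [vfkox] -> 13 lines: posp zwzao edmwf tfaf ezcdj lzhqb doya hxu mgcc oqm vfkox rha nuc
Hunk 3: at line 4 remove [lzhqb,doya] add [vfse] -> 12 lines: posp zwzao edmwf tfaf ezcdj vfse hxu mgcc oqm vfkox rha nuc
Hunk 4: at line 3 remove [tfaf,ezcdj] add [bul,stkyw] -> 12 lines: posp zwzao edmwf bul stkyw vfse hxu mgcc oqm vfkox rha nuc
Final line count: 12

Answer: 12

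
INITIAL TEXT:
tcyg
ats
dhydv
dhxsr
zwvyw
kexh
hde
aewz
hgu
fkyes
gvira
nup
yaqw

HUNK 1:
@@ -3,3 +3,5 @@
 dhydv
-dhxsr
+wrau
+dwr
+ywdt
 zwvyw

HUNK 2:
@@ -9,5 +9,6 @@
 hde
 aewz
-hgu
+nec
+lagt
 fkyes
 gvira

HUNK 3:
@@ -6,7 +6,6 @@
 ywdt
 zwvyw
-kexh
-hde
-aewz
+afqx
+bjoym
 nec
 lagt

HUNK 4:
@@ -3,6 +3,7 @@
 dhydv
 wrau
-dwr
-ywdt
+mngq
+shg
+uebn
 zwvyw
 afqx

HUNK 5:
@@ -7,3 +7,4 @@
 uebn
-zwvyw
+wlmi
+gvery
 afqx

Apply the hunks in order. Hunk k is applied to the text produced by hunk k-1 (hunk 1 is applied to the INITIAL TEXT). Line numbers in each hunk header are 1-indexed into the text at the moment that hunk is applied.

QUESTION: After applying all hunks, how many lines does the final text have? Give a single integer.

Answer: 17

Derivation:
Hunk 1: at line 3 remove [dhxsr] add [wrau,dwr,ywdt] -> 15 lines: tcyg ats dhydv wrau dwr ywdt zwvyw kexh hde aewz hgu fkyes gvira nup yaqw
Hunk 2: at line 9 remove [hgu] add [nec,lagt] -> 16 lines: tcyg ats dhydv wrau dwr ywdt zwvyw kexh hde aewz nec lagt fkyes gvira nup yaqw
Hunk 3: at line 6 remove [kexh,hde,aewz] add [afqx,bjoym] -> 15 lines: tcyg ats dhydv wrau dwr ywdt zwvyw afqx bjoym nec lagt fkyes gvira nup yaqw
Hunk 4: at line 3 remove [dwr,ywdt] add [mngq,shg,uebn] -> 16 lines: tcyg ats dhydv wrau mngq shg uebn zwvyw afqx bjoym nec lagt fkyes gvira nup yaqw
Hunk 5: at line 7 remove [zwvyw] add [wlmi,gvery] -> 17 lines: tcyg ats dhydv wrau mngq shg uebn wlmi gvery afqx bjoym nec lagt fkyes gvira nup yaqw
Final line count: 17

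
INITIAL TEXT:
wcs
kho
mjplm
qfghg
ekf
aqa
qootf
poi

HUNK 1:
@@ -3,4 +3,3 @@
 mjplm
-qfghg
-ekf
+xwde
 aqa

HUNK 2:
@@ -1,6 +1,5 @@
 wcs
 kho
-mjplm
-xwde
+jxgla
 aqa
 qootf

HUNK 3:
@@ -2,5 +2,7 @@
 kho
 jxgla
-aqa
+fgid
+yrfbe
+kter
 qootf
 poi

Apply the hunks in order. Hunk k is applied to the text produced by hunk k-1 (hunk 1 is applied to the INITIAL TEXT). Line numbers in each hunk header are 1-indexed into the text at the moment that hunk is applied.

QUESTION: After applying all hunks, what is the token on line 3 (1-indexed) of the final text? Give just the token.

Answer: jxgla

Derivation:
Hunk 1: at line 3 remove [qfghg,ekf] add [xwde] -> 7 lines: wcs kho mjplm xwde aqa qootf poi
Hunk 2: at line 1 remove [mjplm,xwde] add [jxgla] -> 6 lines: wcs kho jxgla aqa qootf poi
Hunk 3: at line 2 remove [aqa] add [fgid,yrfbe,kter] -> 8 lines: wcs kho jxgla fgid yrfbe kter qootf poi
Final line 3: jxgla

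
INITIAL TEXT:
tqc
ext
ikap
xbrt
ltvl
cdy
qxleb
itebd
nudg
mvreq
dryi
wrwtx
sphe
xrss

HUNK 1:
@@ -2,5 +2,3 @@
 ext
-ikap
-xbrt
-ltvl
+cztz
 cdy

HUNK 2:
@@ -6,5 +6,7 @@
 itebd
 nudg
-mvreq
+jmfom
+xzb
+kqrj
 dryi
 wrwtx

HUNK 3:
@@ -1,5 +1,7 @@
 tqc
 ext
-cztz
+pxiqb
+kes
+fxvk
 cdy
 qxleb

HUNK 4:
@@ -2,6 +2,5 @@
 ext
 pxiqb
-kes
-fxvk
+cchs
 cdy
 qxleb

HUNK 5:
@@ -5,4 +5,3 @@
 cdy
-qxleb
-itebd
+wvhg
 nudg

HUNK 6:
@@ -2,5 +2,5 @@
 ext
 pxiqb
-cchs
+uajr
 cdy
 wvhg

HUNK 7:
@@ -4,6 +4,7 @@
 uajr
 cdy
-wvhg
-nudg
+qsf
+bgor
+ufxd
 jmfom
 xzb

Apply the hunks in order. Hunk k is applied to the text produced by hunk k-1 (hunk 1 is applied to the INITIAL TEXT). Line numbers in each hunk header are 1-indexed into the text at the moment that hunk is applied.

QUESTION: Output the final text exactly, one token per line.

Answer: tqc
ext
pxiqb
uajr
cdy
qsf
bgor
ufxd
jmfom
xzb
kqrj
dryi
wrwtx
sphe
xrss

Derivation:
Hunk 1: at line 2 remove [ikap,xbrt,ltvl] add [cztz] -> 12 lines: tqc ext cztz cdy qxleb itebd nudg mvreq dryi wrwtx sphe xrss
Hunk 2: at line 6 remove [mvreq] add [jmfom,xzb,kqrj] -> 14 lines: tqc ext cztz cdy qxleb itebd nudg jmfom xzb kqrj dryi wrwtx sphe xrss
Hunk 3: at line 1 remove [cztz] add [pxiqb,kes,fxvk] -> 16 lines: tqc ext pxiqb kes fxvk cdy qxleb itebd nudg jmfom xzb kqrj dryi wrwtx sphe xrss
Hunk 4: at line 2 remove [kes,fxvk] add [cchs] -> 15 lines: tqc ext pxiqb cchs cdy qxleb itebd nudg jmfom xzb kqrj dryi wrwtx sphe xrss
Hunk 5: at line 5 remove [qxleb,itebd] add [wvhg] -> 14 lines: tqc ext pxiqb cchs cdy wvhg nudg jmfom xzb kqrj dryi wrwtx sphe xrss
Hunk 6: at line 2 remove [cchs] add [uajr] -> 14 lines: tqc ext pxiqb uajr cdy wvhg nudg jmfom xzb kqrj dryi wrwtx sphe xrss
Hunk 7: at line 4 remove [wvhg,nudg] add [qsf,bgor,ufxd] -> 15 lines: tqc ext pxiqb uajr cdy qsf bgor ufxd jmfom xzb kqrj dryi wrwtx sphe xrss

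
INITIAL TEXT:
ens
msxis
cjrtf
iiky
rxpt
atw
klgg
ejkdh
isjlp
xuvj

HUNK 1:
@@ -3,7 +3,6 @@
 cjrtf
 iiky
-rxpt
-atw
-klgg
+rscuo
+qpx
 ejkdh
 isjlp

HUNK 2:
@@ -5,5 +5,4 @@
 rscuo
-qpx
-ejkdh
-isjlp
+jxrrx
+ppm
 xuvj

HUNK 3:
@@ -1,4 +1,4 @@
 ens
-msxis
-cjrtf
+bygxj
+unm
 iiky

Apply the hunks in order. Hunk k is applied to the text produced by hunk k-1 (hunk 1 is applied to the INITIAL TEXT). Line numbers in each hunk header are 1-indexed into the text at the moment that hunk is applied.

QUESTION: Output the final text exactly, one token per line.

Answer: ens
bygxj
unm
iiky
rscuo
jxrrx
ppm
xuvj

Derivation:
Hunk 1: at line 3 remove [rxpt,atw,klgg] add [rscuo,qpx] -> 9 lines: ens msxis cjrtf iiky rscuo qpx ejkdh isjlp xuvj
Hunk 2: at line 5 remove [qpx,ejkdh,isjlp] add [jxrrx,ppm] -> 8 lines: ens msxis cjrtf iiky rscuo jxrrx ppm xuvj
Hunk 3: at line 1 remove [msxis,cjrtf] add [bygxj,unm] -> 8 lines: ens bygxj unm iiky rscuo jxrrx ppm xuvj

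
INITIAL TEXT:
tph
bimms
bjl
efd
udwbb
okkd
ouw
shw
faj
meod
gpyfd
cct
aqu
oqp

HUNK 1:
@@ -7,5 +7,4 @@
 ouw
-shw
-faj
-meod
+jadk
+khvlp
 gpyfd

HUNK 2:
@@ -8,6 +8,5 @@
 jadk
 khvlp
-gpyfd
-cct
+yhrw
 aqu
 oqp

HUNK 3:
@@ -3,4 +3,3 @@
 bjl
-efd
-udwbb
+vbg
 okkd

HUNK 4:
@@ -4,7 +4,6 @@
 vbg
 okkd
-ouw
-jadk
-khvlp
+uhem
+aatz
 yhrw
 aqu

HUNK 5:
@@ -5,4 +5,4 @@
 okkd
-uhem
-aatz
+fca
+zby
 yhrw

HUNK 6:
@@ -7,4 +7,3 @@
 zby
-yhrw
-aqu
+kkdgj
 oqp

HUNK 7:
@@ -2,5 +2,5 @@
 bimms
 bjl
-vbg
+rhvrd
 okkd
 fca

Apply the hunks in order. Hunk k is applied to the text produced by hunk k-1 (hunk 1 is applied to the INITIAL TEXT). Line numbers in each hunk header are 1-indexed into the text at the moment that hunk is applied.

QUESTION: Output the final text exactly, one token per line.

Hunk 1: at line 7 remove [shw,faj,meod] add [jadk,khvlp] -> 13 lines: tph bimms bjl efd udwbb okkd ouw jadk khvlp gpyfd cct aqu oqp
Hunk 2: at line 8 remove [gpyfd,cct] add [yhrw] -> 12 lines: tph bimms bjl efd udwbb okkd ouw jadk khvlp yhrw aqu oqp
Hunk 3: at line 3 remove [efd,udwbb] add [vbg] -> 11 lines: tph bimms bjl vbg okkd ouw jadk khvlp yhrw aqu oqp
Hunk 4: at line 4 remove [ouw,jadk,khvlp] add [uhem,aatz] -> 10 lines: tph bimms bjl vbg okkd uhem aatz yhrw aqu oqp
Hunk 5: at line 5 remove [uhem,aatz] add [fca,zby] -> 10 lines: tph bimms bjl vbg okkd fca zby yhrw aqu oqp
Hunk 6: at line 7 remove [yhrw,aqu] add [kkdgj] -> 9 lines: tph bimms bjl vbg okkd fca zby kkdgj oqp
Hunk 7: at line 2 remove [vbg] add [rhvrd] -> 9 lines: tph bimms bjl rhvrd okkd fca zby kkdgj oqp

Answer: tph
bimms
bjl
rhvrd
okkd
fca
zby
kkdgj
oqp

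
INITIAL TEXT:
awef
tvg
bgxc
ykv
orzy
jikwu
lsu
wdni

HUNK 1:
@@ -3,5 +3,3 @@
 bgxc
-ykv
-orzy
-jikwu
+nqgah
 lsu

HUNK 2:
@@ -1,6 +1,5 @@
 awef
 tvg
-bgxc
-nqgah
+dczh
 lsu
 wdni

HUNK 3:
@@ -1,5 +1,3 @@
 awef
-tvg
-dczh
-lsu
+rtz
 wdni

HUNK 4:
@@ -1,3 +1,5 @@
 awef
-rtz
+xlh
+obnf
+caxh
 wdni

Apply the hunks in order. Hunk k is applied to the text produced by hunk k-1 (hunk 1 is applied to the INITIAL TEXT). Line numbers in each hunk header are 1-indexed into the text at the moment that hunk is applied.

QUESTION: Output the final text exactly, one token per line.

Answer: awef
xlh
obnf
caxh
wdni

Derivation:
Hunk 1: at line 3 remove [ykv,orzy,jikwu] add [nqgah] -> 6 lines: awef tvg bgxc nqgah lsu wdni
Hunk 2: at line 1 remove [bgxc,nqgah] add [dczh] -> 5 lines: awef tvg dczh lsu wdni
Hunk 3: at line 1 remove [tvg,dczh,lsu] add [rtz] -> 3 lines: awef rtz wdni
Hunk 4: at line 1 remove [rtz] add [xlh,obnf,caxh] -> 5 lines: awef xlh obnf caxh wdni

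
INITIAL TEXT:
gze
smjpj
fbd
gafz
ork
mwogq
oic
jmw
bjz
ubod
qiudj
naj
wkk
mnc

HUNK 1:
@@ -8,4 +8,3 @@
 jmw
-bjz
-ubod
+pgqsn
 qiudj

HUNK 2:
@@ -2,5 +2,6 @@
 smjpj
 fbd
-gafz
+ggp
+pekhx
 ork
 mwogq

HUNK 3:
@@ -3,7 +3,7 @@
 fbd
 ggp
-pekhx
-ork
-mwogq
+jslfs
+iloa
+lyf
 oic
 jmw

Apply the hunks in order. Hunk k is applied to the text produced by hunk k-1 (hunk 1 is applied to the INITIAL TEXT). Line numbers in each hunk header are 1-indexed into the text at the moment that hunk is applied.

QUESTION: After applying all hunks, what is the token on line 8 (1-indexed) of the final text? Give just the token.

Answer: oic

Derivation:
Hunk 1: at line 8 remove [bjz,ubod] add [pgqsn] -> 13 lines: gze smjpj fbd gafz ork mwogq oic jmw pgqsn qiudj naj wkk mnc
Hunk 2: at line 2 remove [gafz] add [ggp,pekhx] -> 14 lines: gze smjpj fbd ggp pekhx ork mwogq oic jmw pgqsn qiudj naj wkk mnc
Hunk 3: at line 3 remove [pekhx,ork,mwogq] add [jslfs,iloa,lyf] -> 14 lines: gze smjpj fbd ggp jslfs iloa lyf oic jmw pgqsn qiudj naj wkk mnc
Final line 8: oic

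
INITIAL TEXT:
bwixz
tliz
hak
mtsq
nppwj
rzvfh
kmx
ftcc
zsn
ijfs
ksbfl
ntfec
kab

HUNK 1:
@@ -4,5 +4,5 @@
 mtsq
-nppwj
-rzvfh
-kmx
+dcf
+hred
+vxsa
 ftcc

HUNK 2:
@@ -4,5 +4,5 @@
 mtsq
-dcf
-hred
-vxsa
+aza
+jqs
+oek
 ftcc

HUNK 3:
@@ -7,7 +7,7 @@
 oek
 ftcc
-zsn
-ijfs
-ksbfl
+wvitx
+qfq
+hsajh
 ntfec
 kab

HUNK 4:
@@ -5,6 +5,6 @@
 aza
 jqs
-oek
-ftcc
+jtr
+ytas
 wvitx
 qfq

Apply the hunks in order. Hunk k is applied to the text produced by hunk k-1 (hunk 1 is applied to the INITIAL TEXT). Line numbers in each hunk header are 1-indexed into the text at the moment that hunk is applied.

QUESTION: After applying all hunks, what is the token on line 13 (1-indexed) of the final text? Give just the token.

Answer: kab

Derivation:
Hunk 1: at line 4 remove [nppwj,rzvfh,kmx] add [dcf,hred,vxsa] -> 13 lines: bwixz tliz hak mtsq dcf hred vxsa ftcc zsn ijfs ksbfl ntfec kab
Hunk 2: at line 4 remove [dcf,hred,vxsa] add [aza,jqs,oek] -> 13 lines: bwixz tliz hak mtsq aza jqs oek ftcc zsn ijfs ksbfl ntfec kab
Hunk 3: at line 7 remove [zsn,ijfs,ksbfl] add [wvitx,qfq,hsajh] -> 13 lines: bwixz tliz hak mtsq aza jqs oek ftcc wvitx qfq hsajh ntfec kab
Hunk 4: at line 5 remove [oek,ftcc] add [jtr,ytas] -> 13 lines: bwixz tliz hak mtsq aza jqs jtr ytas wvitx qfq hsajh ntfec kab
Final line 13: kab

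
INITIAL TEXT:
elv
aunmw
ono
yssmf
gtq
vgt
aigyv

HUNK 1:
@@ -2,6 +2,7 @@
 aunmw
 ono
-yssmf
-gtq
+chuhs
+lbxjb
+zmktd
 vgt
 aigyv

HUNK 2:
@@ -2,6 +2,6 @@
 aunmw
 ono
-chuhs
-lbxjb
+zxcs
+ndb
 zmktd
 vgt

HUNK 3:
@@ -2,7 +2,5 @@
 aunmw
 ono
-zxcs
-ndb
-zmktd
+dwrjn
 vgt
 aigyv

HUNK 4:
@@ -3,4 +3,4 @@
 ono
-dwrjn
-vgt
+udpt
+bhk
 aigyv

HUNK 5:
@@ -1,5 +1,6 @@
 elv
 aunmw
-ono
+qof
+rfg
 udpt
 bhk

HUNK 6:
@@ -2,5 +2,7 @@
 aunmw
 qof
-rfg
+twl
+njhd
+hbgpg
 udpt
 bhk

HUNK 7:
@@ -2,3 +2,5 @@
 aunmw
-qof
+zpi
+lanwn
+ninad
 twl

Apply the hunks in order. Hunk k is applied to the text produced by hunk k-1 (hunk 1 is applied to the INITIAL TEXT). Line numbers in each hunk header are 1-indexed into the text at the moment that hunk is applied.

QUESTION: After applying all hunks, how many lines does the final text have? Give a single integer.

Hunk 1: at line 2 remove [yssmf,gtq] add [chuhs,lbxjb,zmktd] -> 8 lines: elv aunmw ono chuhs lbxjb zmktd vgt aigyv
Hunk 2: at line 2 remove [chuhs,lbxjb] add [zxcs,ndb] -> 8 lines: elv aunmw ono zxcs ndb zmktd vgt aigyv
Hunk 3: at line 2 remove [zxcs,ndb,zmktd] add [dwrjn] -> 6 lines: elv aunmw ono dwrjn vgt aigyv
Hunk 4: at line 3 remove [dwrjn,vgt] add [udpt,bhk] -> 6 lines: elv aunmw ono udpt bhk aigyv
Hunk 5: at line 1 remove [ono] add [qof,rfg] -> 7 lines: elv aunmw qof rfg udpt bhk aigyv
Hunk 6: at line 2 remove [rfg] add [twl,njhd,hbgpg] -> 9 lines: elv aunmw qof twl njhd hbgpg udpt bhk aigyv
Hunk 7: at line 2 remove [qof] add [zpi,lanwn,ninad] -> 11 lines: elv aunmw zpi lanwn ninad twl njhd hbgpg udpt bhk aigyv
Final line count: 11

Answer: 11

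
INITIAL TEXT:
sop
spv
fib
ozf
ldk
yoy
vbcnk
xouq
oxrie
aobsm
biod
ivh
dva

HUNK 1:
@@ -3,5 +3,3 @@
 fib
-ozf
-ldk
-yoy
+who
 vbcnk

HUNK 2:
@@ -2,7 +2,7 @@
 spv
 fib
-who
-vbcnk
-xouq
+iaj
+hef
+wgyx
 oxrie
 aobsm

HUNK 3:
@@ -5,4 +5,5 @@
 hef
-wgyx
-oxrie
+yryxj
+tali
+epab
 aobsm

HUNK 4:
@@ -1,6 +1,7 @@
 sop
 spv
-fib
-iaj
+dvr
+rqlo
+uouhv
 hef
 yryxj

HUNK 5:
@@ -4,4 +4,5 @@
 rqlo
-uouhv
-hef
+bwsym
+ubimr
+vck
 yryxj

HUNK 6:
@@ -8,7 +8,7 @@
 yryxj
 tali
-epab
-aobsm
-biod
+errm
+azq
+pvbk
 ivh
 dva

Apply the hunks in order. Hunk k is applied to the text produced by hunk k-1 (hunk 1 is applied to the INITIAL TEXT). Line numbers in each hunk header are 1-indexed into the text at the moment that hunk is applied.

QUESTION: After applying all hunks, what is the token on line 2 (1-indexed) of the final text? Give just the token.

Hunk 1: at line 3 remove [ozf,ldk,yoy] add [who] -> 11 lines: sop spv fib who vbcnk xouq oxrie aobsm biod ivh dva
Hunk 2: at line 2 remove [who,vbcnk,xouq] add [iaj,hef,wgyx] -> 11 lines: sop spv fib iaj hef wgyx oxrie aobsm biod ivh dva
Hunk 3: at line 5 remove [wgyx,oxrie] add [yryxj,tali,epab] -> 12 lines: sop spv fib iaj hef yryxj tali epab aobsm biod ivh dva
Hunk 4: at line 1 remove [fib,iaj] add [dvr,rqlo,uouhv] -> 13 lines: sop spv dvr rqlo uouhv hef yryxj tali epab aobsm biod ivh dva
Hunk 5: at line 4 remove [uouhv,hef] add [bwsym,ubimr,vck] -> 14 lines: sop spv dvr rqlo bwsym ubimr vck yryxj tali epab aobsm biod ivh dva
Hunk 6: at line 8 remove [epab,aobsm,biod] add [errm,azq,pvbk] -> 14 lines: sop spv dvr rqlo bwsym ubimr vck yryxj tali errm azq pvbk ivh dva
Final line 2: spv

Answer: spv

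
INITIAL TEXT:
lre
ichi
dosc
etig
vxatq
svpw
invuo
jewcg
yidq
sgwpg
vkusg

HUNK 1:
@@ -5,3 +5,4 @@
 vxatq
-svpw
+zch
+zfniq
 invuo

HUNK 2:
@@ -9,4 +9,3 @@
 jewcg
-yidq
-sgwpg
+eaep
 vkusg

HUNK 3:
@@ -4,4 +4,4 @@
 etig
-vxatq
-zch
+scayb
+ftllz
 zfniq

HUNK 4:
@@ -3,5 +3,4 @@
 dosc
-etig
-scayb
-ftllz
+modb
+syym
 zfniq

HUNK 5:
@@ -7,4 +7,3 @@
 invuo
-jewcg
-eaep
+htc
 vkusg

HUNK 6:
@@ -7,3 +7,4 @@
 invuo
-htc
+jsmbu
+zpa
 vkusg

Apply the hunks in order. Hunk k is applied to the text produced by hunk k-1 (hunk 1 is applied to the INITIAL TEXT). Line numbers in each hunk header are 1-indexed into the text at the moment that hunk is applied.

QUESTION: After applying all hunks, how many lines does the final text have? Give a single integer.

Answer: 10

Derivation:
Hunk 1: at line 5 remove [svpw] add [zch,zfniq] -> 12 lines: lre ichi dosc etig vxatq zch zfniq invuo jewcg yidq sgwpg vkusg
Hunk 2: at line 9 remove [yidq,sgwpg] add [eaep] -> 11 lines: lre ichi dosc etig vxatq zch zfniq invuo jewcg eaep vkusg
Hunk 3: at line 4 remove [vxatq,zch] add [scayb,ftllz] -> 11 lines: lre ichi dosc etig scayb ftllz zfniq invuo jewcg eaep vkusg
Hunk 4: at line 3 remove [etig,scayb,ftllz] add [modb,syym] -> 10 lines: lre ichi dosc modb syym zfniq invuo jewcg eaep vkusg
Hunk 5: at line 7 remove [jewcg,eaep] add [htc] -> 9 lines: lre ichi dosc modb syym zfniq invuo htc vkusg
Hunk 6: at line 7 remove [htc] add [jsmbu,zpa] -> 10 lines: lre ichi dosc modb syym zfniq invuo jsmbu zpa vkusg
Final line count: 10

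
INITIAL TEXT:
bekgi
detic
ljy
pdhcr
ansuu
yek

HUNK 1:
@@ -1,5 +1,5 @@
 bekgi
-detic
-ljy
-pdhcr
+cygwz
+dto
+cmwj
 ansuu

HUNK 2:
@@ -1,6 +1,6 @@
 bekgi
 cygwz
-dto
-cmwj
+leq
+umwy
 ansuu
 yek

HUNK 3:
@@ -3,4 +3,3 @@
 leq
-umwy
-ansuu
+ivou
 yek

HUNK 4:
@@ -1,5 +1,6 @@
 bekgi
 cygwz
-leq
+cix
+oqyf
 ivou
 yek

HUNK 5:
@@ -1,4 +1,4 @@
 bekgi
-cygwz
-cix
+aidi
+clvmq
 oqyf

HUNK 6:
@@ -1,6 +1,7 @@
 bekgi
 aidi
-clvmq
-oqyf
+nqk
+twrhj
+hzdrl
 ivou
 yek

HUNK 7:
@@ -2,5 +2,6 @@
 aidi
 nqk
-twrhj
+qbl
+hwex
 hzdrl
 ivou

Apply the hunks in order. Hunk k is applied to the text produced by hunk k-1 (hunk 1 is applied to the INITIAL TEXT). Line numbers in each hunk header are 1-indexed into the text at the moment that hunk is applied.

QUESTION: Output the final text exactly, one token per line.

Answer: bekgi
aidi
nqk
qbl
hwex
hzdrl
ivou
yek

Derivation:
Hunk 1: at line 1 remove [detic,ljy,pdhcr] add [cygwz,dto,cmwj] -> 6 lines: bekgi cygwz dto cmwj ansuu yek
Hunk 2: at line 1 remove [dto,cmwj] add [leq,umwy] -> 6 lines: bekgi cygwz leq umwy ansuu yek
Hunk 3: at line 3 remove [umwy,ansuu] add [ivou] -> 5 lines: bekgi cygwz leq ivou yek
Hunk 4: at line 1 remove [leq] add [cix,oqyf] -> 6 lines: bekgi cygwz cix oqyf ivou yek
Hunk 5: at line 1 remove [cygwz,cix] add [aidi,clvmq] -> 6 lines: bekgi aidi clvmq oqyf ivou yek
Hunk 6: at line 1 remove [clvmq,oqyf] add [nqk,twrhj,hzdrl] -> 7 lines: bekgi aidi nqk twrhj hzdrl ivou yek
Hunk 7: at line 2 remove [twrhj] add [qbl,hwex] -> 8 lines: bekgi aidi nqk qbl hwex hzdrl ivou yek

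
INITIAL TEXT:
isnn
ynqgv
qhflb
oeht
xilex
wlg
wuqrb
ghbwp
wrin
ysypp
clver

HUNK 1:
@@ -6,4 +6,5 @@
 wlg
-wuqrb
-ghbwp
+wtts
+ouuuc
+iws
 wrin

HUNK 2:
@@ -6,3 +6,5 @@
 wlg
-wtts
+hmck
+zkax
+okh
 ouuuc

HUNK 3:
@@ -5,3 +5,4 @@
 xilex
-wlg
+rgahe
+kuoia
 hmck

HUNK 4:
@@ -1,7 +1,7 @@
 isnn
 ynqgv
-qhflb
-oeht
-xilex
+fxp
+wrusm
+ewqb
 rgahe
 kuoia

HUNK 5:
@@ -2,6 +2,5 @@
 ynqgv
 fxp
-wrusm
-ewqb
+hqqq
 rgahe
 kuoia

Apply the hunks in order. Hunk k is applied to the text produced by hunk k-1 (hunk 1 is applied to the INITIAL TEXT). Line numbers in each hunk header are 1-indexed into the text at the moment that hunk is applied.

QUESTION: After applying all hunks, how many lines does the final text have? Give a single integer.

Answer: 14

Derivation:
Hunk 1: at line 6 remove [wuqrb,ghbwp] add [wtts,ouuuc,iws] -> 12 lines: isnn ynqgv qhflb oeht xilex wlg wtts ouuuc iws wrin ysypp clver
Hunk 2: at line 6 remove [wtts] add [hmck,zkax,okh] -> 14 lines: isnn ynqgv qhflb oeht xilex wlg hmck zkax okh ouuuc iws wrin ysypp clver
Hunk 3: at line 5 remove [wlg] add [rgahe,kuoia] -> 15 lines: isnn ynqgv qhflb oeht xilex rgahe kuoia hmck zkax okh ouuuc iws wrin ysypp clver
Hunk 4: at line 1 remove [qhflb,oeht,xilex] add [fxp,wrusm,ewqb] -> 15 lines: isnn ynqgv fxp wrusm ewqb rgahe kuoia hmck zkax okh ouuuc iws wrin ysypp clver
Hunk 5: at line 2 remove [wrusm,ewqb] add [hqqq] -> 14 lines: isnn ynqgv fxp hqqq rgahe kuoia hmck zkax okh ouuuc iws wrin ysypp clver
Final line count: 14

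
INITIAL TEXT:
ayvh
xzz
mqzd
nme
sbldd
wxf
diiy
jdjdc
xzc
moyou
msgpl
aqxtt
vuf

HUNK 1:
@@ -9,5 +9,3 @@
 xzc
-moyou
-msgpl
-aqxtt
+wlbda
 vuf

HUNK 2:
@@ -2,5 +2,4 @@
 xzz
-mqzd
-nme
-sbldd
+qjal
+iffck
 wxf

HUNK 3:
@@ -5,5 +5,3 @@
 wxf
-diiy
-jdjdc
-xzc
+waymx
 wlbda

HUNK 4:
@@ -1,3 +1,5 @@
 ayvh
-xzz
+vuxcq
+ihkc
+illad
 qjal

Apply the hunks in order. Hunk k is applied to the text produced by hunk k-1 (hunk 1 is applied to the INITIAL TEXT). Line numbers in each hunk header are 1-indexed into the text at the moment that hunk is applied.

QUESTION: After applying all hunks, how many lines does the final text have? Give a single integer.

Hunk 1: at line 9 remove [moyou,msgpl,aqxtt] add [wlbda] -> 11 lines: ayvh xzz mqzd nme sbldd wxf diiy jdjdc xzc wlbda vuf
Hunk 2: at line 2 remove [mqzd,nme,sbldd] add [qjal,iffck] -> 10 lines: ayvh xzz qjal iffck wxf diiy jdjdc xzc wlbda vuf
Hunk 3: at line 5 remove [diiy,jdjdc,xzc] add [waymx] -> 8 lines: ayvh xzz qjal iffck wxf waymx wlbda vuf
Hunk 4: at line 1 remove [xzz] add [vuxcq,ihkc,illad] -> 10 lines: ayvh vuxcq ihkc illad qjal iffck wxf waymx wlbda vuf
Final line count: 10

Answer: 10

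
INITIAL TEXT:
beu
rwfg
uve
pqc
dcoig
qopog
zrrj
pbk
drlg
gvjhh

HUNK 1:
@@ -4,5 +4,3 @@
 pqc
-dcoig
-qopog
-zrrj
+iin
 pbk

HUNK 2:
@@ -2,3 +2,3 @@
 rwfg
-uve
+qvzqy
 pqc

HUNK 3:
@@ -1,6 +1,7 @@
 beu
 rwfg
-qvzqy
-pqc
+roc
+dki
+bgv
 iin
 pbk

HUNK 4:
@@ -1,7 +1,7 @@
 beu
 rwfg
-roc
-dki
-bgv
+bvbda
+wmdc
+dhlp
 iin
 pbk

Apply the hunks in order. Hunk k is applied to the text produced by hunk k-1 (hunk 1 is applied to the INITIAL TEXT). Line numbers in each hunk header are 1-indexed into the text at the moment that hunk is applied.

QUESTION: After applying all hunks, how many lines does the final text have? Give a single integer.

Answer: 9

Derivation:
Hunk 1: at line 4 remove [dcoig,qopog,zrrj] add [iin] -> 8 lines: beu rwfg uve pqc iin pbk drlg gvjhh
Hunk 2: at line 2 remove [uve] add [qvzqy] -> 8 lines: beu rwfg qvzqy pqc iin pbk drlg gvjhh
Hunk 3: at line 1 remove [qvzqy,pqc] add [roc,dki,bgv] -> 9 lines: beu rwfg roc dki bgv iin pbk drlg gvjhh
Hunk 4: at line 1 remove [roc,dki,bgv] add [bvbda,wmdc,dhlp] -> 9 lines: beu rwfg bvbda wmdc dhlp iin pbk drlg gvjhh
Final line count: 9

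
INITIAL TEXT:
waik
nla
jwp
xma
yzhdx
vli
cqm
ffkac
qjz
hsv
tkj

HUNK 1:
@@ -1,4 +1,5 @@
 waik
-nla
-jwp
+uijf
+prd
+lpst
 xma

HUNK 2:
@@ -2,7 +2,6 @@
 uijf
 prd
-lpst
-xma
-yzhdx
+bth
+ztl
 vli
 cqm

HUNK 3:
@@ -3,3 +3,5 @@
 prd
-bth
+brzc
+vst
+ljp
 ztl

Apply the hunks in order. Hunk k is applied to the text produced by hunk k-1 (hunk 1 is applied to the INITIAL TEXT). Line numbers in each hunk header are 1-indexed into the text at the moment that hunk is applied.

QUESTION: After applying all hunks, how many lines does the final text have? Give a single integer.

Answer: 13

Derivation:
Hunk 1: at line 1 remove [nla,jwp] add [uijf,prd,lpst] -> 12 lines: waik uijf prd lpst xma yzhdx vli cqm ffkac qjz hsv tkj
Hunk 2: at line 2 remove [lpst,xma,yzhdx] add [bth,ztl] -> 11 lines: waik uijf prd bth ztl vli cqm ffkac qjz hsv tkj
Hunk 3: at line 3 remove [bth] add [brzc,vst,ljp] -> 13 lines: waik uijf prd brzc vst ljp ztl vli cqm ffkac qjz hsv tkj
Final line count: 13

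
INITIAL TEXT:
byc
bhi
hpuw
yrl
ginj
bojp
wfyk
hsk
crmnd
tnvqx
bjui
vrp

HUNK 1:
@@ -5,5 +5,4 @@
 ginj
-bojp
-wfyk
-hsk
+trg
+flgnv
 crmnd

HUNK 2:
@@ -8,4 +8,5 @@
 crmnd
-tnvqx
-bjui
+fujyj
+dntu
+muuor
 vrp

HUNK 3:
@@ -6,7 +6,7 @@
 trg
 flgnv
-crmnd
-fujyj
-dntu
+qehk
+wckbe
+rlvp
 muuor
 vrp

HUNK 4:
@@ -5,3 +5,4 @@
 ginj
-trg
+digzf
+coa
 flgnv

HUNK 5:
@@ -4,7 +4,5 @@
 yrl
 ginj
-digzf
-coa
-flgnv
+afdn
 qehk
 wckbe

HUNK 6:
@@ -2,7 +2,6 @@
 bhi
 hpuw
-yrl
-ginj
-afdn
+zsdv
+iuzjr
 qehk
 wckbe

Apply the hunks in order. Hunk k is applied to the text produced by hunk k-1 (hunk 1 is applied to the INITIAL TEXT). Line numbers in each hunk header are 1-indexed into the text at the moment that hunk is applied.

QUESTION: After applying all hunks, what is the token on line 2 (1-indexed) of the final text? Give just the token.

Answer: bhi

Derivation:
Hunk 1: at line 5 remove [bojp,wfyk,hsk] add [trg,flgnv] -> 11 lines: byc bhi hpuw yrl ginj trg flgnv crmnd tnvqx bjui vrp
Hunk 2: at line 8 remove [tnvqx,bjui] add [fujyj,dntu,muuor] -> 12 lines: byc bhi hpuw yrl ginj trg flgnv crmnd fujyj dntu muuor vrp
Hunk 3: at line 6 remove [crmnd,fujyj,dntu] add [qehk,wckbe,rlvp] -> 12 lines: byc bhi hpuw yrl ginj trg flgnv qehk wckbe rlvp muuor vrp
Hunk 4: at line 5 remove [trg] add [digzf,coa] -> 13 lines: byc bhi hpuw yrl ginj digzf coa flgnv qehk wckbe rlvp muuor vrp
Hunk 5: at line 4 remove [digzf,coa,flgnv] add [afdn] -> 11 lines: byc bhi hpuw yrl ginj afdn qehk wckbe rlvp muuor vrp
Hunk 6: at line 2 remove [yrl,ginj,afdn] add [zsdv,iuzjr] -> 10 lines: byc bhi hpuw zsdv iuzjr qehk wckbe rlvp muuor vrp
Final line 2: bhi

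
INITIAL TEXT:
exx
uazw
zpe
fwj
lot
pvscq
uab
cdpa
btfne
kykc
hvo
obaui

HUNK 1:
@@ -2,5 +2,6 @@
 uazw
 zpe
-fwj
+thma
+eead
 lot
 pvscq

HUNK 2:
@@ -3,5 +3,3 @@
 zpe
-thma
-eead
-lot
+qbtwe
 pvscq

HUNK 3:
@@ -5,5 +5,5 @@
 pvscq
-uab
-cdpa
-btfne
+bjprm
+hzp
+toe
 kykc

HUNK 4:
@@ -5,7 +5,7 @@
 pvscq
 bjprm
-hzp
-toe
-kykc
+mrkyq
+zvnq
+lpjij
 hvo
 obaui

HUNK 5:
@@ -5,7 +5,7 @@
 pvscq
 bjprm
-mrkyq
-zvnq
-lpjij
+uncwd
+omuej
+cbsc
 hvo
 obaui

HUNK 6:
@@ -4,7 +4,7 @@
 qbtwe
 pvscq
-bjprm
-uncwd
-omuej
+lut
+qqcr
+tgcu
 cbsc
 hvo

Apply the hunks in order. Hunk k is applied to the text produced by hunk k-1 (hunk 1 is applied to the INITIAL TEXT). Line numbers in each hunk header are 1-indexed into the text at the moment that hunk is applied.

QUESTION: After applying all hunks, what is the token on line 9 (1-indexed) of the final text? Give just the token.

Answer: cbsc

Derivation:
Hunk 1: at line 2 remove [fwj] add [thma,eead] -> 13 lines: exx uazw zpe thma eead lot pvscq uab cdpa btfne kykc hvo obaui
Hunk 2: at line 3 remove [thma,eead,lot] add [qbtwe] -> 11 lines: exx uazw zpe qbtwe pvscq uab cdpa btfne kykc hvo obaui
Hunk 3: at line 5 remove [uab,cdpa,btfne] add [bjprm,hzp,toe] -> 11 lines: exx uazw zpe qbtwe pvscq bjprm hzp toe kykc hvo obaui
Hunk 4: at line 5 remove [hzp,toe,kykc] add [mrkyq,zvnq,lpjij] -> 11 lines: exx uazw zpe qbtwe pvscq bjprm mrkyq zvnq lpjij hvo obaui
Hunk 5: at line 5 remove [mrkyq,zvnq,lpjij] add [uncwd,omuej,cbsc] -> 11 lines: exx uazw zpe qbtwe pvscq bjprm uncwd omuej cbsc hvo obaui
Hunk 6: at line 4 remove [bjprm,uncwd,omuej] add [lut,qqcr,tgcu] -> 11 lines: exx uazw zpe qbtwe pvscq lut qqcr tgcu cbsc hvo obaui
Final line 9: cbsc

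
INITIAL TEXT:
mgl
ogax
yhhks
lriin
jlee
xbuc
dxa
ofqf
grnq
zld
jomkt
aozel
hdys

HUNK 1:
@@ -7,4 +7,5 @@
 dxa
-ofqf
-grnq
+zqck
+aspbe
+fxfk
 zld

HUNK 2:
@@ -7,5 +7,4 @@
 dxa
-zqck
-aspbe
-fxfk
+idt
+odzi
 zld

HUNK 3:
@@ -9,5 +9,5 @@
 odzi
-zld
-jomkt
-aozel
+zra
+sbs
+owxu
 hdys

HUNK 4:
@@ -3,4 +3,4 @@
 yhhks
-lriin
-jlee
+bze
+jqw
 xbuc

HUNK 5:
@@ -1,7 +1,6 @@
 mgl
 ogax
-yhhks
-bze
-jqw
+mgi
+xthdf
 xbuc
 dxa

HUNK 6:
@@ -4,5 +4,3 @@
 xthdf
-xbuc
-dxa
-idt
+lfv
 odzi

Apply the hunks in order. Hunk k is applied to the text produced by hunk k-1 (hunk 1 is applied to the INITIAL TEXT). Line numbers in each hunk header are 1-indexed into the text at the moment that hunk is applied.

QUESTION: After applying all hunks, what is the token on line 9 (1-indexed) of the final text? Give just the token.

Hunk 1: at line 7 remove [ofqf,grnq] add [zqck,aspbe,fxfk] -> 14 lines: mgl ogax yhhks lriin jlee xbuc dxa zqck aspbe fxfk zld jomkt aozel hdys
Hunk 2: at line 7 remove [zqck,aspbe,fxfk] add [idt,odzi] -> 13 lines: mgl ogax yhhks lriin jlee xbuc dxa idt odzi zld jomkt aozel hdys
Hunk 3: at line 9 remove [zld,jomkt,aozel] add [zra,sbs,owxu] -> 13 lines: mgl ogax yhhks lriin jlee xbuc dxa idt odzi zra sbs owxu hdys
Hunk 4: at line 3 remove [lriin,jlee] add [bze,jqw] -> 13 lines: mgl ogax yhhks bze jqw xbuc dxa idt odzi zra sbs owxu hdys
Hunk 5: at line 1 remove [yhhks,bze,jqw] add [mgi,xthdf] -> 12 lines: mgl ogax mgi xthdf xbuc dxa idt odzi zra sbs owxu hdys
Hunk 6: at line 4 remove [xbuc,dxa,idt] add [lfv] -> 10 lines: mgl ogax mgi xthdf lfv odzi zra sbs owxu hdys
Final line 9: owxu

Answer: owxu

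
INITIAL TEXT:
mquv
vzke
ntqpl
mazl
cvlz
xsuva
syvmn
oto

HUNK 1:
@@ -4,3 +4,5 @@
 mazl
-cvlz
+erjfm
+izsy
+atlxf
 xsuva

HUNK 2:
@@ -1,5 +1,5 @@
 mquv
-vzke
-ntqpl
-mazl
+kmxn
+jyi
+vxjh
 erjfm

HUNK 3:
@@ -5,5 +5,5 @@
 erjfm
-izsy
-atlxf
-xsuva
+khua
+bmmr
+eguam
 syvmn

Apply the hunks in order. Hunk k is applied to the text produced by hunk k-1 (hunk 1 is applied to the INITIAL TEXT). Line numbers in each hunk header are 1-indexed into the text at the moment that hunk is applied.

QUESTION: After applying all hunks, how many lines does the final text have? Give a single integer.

Answer: 10

Derivation:
Hunk 1: at line 4 remove [cvlz] add [erjfm,izsy,atlxf] -> 10 lines: mquv vzke ntqpl mazl erjfm izsy atlxf xsuva syvmn oto
Hunk 2: at line 1 remove [vzke,ntqpl,mazl] add [kmxn,jyi,vxjh] -> 10 lines: mquv kmxn jyi vxjh erjfm izsy atlxf xsuva syvmn oto
Hunk 3: at line 5 remove [izsy,atlxf,xsuva] add [khua,bmmr,eguam] -> 10 lines: mquv kmxn jyi vxjh erjfm khua bmmr eguam syvmn oto
Final line count: 10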